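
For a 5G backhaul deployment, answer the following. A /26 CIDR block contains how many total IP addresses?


Given: CIDR prefix /26
Host bits = 32 - 26 = 6
Total addresses = 2^6 = 64

64


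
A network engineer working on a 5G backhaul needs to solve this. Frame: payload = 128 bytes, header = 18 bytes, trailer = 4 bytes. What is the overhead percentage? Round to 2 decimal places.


Given: payload = 128 B, header = 18 B, trailer = 4 B
Overhead bytes = header + trailer = 18 + 4 = 22
Total frame = payload + overhead = 128 + 22 = 150
Overhead % = 22 / 150 * 100 = 14.6667% -> 14.67% (2 dp)

14.67


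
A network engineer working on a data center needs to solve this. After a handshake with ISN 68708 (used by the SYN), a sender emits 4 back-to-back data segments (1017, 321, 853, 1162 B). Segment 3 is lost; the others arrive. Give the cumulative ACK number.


SYN uses sequence number 68708; first data byte = ISN + 1 = 68709.
Segment 1: SEQ = 68709, len = 1017 B, covers [68709, 69725]
Segment 2: SEQ = 69726, len = 321 B, covers [69726, 70046]
Segment 3: SEQ = 70047, len = 853 B, covers [70047, 70899] [LOST]
Segment 4: SEQ = 70900, len = 1162 B, covers [70900, 72061]
In-order data received: bytes [68709, 70046] (segments 1..2).
Segment 3 missing -> gap begins at byte 70047; later segments buffered out of order.
Cumulative ACK = next expected in-order byte = 68709 + 1017 + 321 = 70047

70047


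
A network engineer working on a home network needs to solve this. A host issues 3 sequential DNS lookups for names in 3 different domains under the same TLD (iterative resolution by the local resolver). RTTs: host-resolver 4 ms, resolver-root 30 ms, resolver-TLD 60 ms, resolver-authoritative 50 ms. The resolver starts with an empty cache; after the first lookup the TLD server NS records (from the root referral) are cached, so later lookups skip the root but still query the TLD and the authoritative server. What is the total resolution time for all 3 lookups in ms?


Lookup 1 (cold cache): local + root + TLD + auth = 4 + 30 + 60 + 50 = 144 ms
Lookups 2..3 (TLD NS cached -> skip root; new domain -> still ask TLD and auth): local + TLD + auth = 4 + 60 + 50 = 114 ms each
Remaining 2 lookups: 2 * 114 = 228 ms
Total = 144 + 228 = 372 ms

372


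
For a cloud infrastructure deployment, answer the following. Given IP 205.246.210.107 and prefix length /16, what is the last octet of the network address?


Given: IP = 205.246.210.107, prefix = /16
Subnet mask = 255.255.0.0
Last octet of IP: 107
Last octet of mask: 0
Network last octet = 107 AND 0 = 0

0


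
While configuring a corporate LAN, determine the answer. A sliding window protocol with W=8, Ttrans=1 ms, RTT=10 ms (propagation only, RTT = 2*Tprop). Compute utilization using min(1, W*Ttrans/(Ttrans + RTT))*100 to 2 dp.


Given: W = 8, Ttrans = 1 ms, RTT = 10 ms (= 2 * Tprop, Tprop = 5 ms)
Cycle time = Ttrans + RTT = 1 + 10 = 11 ms (first packet sent until its ACK returns)
W * Ttrans = 8 * 1 = 8 ms of sending per cycle
W * Ttrans / (Ttrans + RTT) = 8 / 11 = 0.727273
U = min(1, 0.727273) = 0.727273
U% = 72.73%

72.73


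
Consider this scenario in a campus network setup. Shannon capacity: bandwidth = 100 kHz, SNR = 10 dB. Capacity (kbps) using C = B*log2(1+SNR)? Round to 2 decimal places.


Given: B = 100 kHz, SNR = 10 dB
SNR linear = 10^(10/10) = 10
1 + SNR = 11
log2(11) = 3.4594316186
C = 100 * 1000 * 3.4594316186 = 345943.1619 bps
C = 345.943162 kbps -> 345.94 kbps (2 dp)

345.94


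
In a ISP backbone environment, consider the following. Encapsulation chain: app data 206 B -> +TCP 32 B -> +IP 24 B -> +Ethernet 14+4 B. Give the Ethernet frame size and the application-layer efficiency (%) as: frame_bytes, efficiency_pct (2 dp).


TCP segment = 206 + 32 = 238 B
IP packet = 238 + 24 = 262 B
Ethernet frame = 262 + 14 + 4 = 280 B
Efficiency = app / frame = 206 / 280 = 0.735714 = 73.5714% -> 73.57% (2 dp)

280, 73.57


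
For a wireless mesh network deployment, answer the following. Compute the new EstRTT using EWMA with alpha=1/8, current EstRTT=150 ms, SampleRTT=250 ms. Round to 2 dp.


Given: EstRTT = 150 ms, SampleRTT = 250 ms, alpha = 1/8
New EstRTT = (1 - alpha) * EstRTT + alpha * SampleRTT
(7/8) * 150 = 131.25
(1/8) * 250 = 31.25
New EstRTT = 131.25 + 31.25 = 162.5 ms -> 162.50 ms (2 dp)

162.50


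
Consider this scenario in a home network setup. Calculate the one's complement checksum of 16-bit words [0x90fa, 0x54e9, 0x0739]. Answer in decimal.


Given words: [0x90fa, 0x54e9, 0x0739]
Step 1: Sum all words
Raw sum = 37114 + 21737 + 1849 = 60700
One's complement = ~60700 & 0xFFFF = 4835

4835


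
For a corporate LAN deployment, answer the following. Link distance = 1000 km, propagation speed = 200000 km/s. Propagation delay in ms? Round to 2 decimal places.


Given: distance = 1000 km, speed = 200000 km/s
Delay = distance / speed = 1000 / 200000 seconds
Delay in ms = 1000 * 1000 / 200000
Delay = 5.0000 ms
Rounded to 2 dp = 5.00 ms

5.00


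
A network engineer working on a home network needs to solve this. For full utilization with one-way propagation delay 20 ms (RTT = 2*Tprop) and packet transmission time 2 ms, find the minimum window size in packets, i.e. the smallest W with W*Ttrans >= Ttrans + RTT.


Given: Ttrans = 2 ms, RTT = 40 ms (= 2 * Tprop, Tprop = 20 ms)
Time until first ACK returns = Ttrans + RTT = 2 + 40 = 42 ms
Need W * Ttrans >= Ttrans + RTT  ->  W >= (Ttrans + RTT) / Ttrans
(Ttrans + RTT) / Ttrans = 42 / 2 = 21
W_min = ceil(21) = 21

21


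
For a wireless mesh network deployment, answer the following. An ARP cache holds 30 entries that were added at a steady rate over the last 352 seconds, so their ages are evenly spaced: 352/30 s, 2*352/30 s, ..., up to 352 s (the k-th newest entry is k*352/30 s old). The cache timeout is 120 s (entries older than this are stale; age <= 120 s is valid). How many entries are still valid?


Ages are k * 352/30 s for k = 1..30 (spacing = 11.7333 s).
Entry k is valid iff k * 352/30 <= 120 iff k <= 30 * 120 / 352 = 10.2273
n_valid = floor(10.2273) = 10
(n_stale = 30 - 10 = 20)

10


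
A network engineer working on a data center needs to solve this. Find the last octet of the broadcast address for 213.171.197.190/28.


Given: IP = 213.171.197.190, prefix = /28
Host bits = 32 - 28 = 4
Network last octet = 190 AND mask = 176
Host part size = 2^4 - 1 = 15
Broadcast last octet = 176 OR 15 = 191

191


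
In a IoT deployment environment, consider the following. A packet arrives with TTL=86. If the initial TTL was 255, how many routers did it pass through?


Given: initial TTL = 255, received TTL = 86
Hops = initial TTL - received TTL
Hops = 255 - 86 = 169

169


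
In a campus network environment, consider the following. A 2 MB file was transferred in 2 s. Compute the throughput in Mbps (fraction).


Given: file = 2 MB, time = 2 s
File in Mb = 2 * 8 = 16 Mb
Throughput = 16 / 2 Mbps
Throughput = 8 Mbps

8


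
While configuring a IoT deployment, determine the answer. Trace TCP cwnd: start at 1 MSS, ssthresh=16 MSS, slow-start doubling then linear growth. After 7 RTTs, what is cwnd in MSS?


RTT 0: cwnd = 1 MSS (initial)
RTT 1: cwnd = 2 MSS (slow start, doubled)
RTT 2: cwnd = 4 MSS (slow start, doubled)
RTT 3: cwnd = 8 MSS (slow start, doubled)
RTT 4: cwnd = 16 MSS (slow start, doubled)
RTT 5: cwnd = 17 MSS (congestion avoidance, +1)
RTT 6: cwnd = 18 MSS (congestion avoidance, +1)
RTT 7: cwnd = 19 MSS (congestion avoidance, +1)

19


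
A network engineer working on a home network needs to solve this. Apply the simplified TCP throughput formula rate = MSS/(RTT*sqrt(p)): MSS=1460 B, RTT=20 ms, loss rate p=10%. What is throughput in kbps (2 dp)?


Given: MSS = 1460 bytes, RTT = 20 ms, loss = 10%
RTT in seconds = 20 / 1000 = 0.02
Loss rate = 10% = 0.1
sqrt(loss) = sqrt(0.1) = 0.316227766017
Throughput (bytes/s) = 1460 / (0.02 * 0.316227766017) = 230846.2692
Throughput (kbps) = 230846.2692 * 8 / 1000 = 1846.770154 -> 1846.77 kbps (2 dp)

1846.77


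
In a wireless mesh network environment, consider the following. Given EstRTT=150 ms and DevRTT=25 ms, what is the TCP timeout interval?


Given: EstRTT = 150 ms, DevRTT = 25 ms
Timeout = EstRTT + 4 * DevRTT
4 * DevRTT = 4 * 25 = 100
Timeout = 150 + 100 = 250 ms

250


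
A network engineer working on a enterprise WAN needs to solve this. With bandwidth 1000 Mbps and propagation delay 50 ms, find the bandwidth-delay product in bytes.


Given: bandwidth = 1000 Mbps, delay = 50 ms
BDP in bits = 1000 * 10^6 * 50 / 1000
BDP in bits = 50000000
BDP in bytes = 50000000 / 8 = 6250000

6250000


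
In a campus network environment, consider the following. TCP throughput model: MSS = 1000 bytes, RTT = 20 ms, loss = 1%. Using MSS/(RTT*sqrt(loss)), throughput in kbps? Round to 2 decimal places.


Given: MSS = 1000 bytes, RTT = 20 ms, loss = 1%
RTT in seconds = 20 / 1000 = 0.02
Loss rate = 1% = 0.01
sqrt(loss) = sqrt(0.01) = 0.1
Throughput (bytes/s) = 1000 / (0.02 * 0.1) = 500000.0000
Throughput (kbps) = 500000.0000 * 8 / 1000 = 4000.000000 -> 4000.00 kbps (2 dp)

4000.00


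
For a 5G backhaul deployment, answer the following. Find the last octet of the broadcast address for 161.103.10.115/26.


Given: IP = 161.103.10.115, prefix = /26
Host bits = 32 - 26 = 6
Network last octet = 115 AND mask = 64
Host part size = 2^6 - 1 = 63
Broadcast last octet = 64 OR 63 = 127

127


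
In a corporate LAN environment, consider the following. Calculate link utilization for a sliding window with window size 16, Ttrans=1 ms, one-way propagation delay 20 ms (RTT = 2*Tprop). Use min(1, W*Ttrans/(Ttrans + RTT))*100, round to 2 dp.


Given: W = 16, Ttrans = 1 ms, RTT = 40 ms (= 2 * Tprop, Tprop = 20 ms)
Cycle time = Ttrans + RTT = 1 + 40 = 41 ms (first packet sent until its ACK returns)
W * Ttrans = 16 * 1 = 16 ms of sending per cycle
W * Ttrans / (Ttrans + RTT) = 16 / 41 = 0.390244
U = min(1, 0.390244) = 0.390244
U% = 39.02%

39.02


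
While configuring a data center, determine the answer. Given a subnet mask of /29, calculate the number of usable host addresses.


Given: subnet mask /29
Host bits = 32 - 29 = 3
Total addresses = 2^3 = 8
Usable hosts = 8 - 2 (network + broadcast) = 6

6


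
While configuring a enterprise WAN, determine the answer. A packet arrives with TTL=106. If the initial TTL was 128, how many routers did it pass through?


Given: initial TTL = 128, received TTL = 106
Hops = initial TTL - received TTL
Hops = 128 - 106 = 22

22


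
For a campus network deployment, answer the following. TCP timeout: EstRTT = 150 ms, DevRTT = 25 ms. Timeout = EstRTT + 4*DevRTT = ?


Given: EstRTT = 150 ms, DevRTT = 25 ms
Timeout = EstRTT + 4 * DevRTT
4 * DevRTT = 4 * 25 = 100
Timeout = 150 + 100 = 250 ms

250


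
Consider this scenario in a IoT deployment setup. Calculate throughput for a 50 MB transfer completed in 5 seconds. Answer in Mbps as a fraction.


Given: file = 50 MB, time = 5 s
File in Mb = 50 * 8 = 400 Mb
Throughput = 400 / 5 Mbps
Throughput = 80 Mbps

80


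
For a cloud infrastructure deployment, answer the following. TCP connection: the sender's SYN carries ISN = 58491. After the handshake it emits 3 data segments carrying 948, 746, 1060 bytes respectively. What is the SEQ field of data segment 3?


The SYN occupies sequence number ISN = 58491, so the first data byte is ISN + 1 = 58492.
SEQ of data segment i = (ISN + 1) + sum of payload sizes of segments 1..i-1.
Segment 1: SEQ = 58492, payload = 948 bytes
Segment 2: SEQ = 59440, payload = 746 bytes
Segment 3: SEQ = 60186, payload = 1060 bytes
SEQ of segment 3 = 58492 + 948 + 746 = 60186

60186


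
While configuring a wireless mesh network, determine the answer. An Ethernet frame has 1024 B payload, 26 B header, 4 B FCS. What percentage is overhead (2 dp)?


Given: payload = 1024 B, header = 26 B, trailer = 4 B
Overhead bytes = header + trailer = 26 + 4 = 30
Total frame = payload + overhead = 1024 + 30 = 1054
Overhead % = 30 / 1054 * 100 = 2.8463% -> 2.85% (2 dp)

2.85


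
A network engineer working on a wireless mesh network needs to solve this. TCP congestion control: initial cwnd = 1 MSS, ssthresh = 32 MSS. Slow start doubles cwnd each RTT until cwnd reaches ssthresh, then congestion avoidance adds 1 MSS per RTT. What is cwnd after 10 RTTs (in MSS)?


RTT 0: cwnd = 1 MSS (initial)
RTT 1: cwnd = 2 MSS (slow start, doubled)
RTT 2: cwnd = 4 MSS (slow start, doubled)
RTT 3: cwnd = 8 MSS (slow start, doubled)
RTT 4: cwnd = 16 MSS (slow start, doubled)
RTT 5: cwnd = 32 MSS (slow start, doubled)
RTT 6: cwnd = 33 MSS (congestion avoidance, +1)
RTT 7: cwnd = 34 MSS (congestion avoidance, +1)
RTT 8: cwnd = 35 MSS (congestion avoidance, +1)
RTT 9: cwnd = 36 MSS (congestion avoidance, +1)
RTT 10: cwnd = 37 MSS (congestion avoidance, +1)

37


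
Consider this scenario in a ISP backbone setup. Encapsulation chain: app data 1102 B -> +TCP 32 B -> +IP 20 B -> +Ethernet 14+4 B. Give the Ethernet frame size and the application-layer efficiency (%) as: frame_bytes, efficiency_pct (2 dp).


TCP segment = 1102 + 32 = 1134 B
IP packet = 1134 + 20 = 1154 B
Ethernet frame = 1154 + 14 + 4 = 1172 B
Efficiency = app / frame = 1102 / 1172 = 0.940273 = 94.0273% -> 94.03% (2 dp)

1172, 94.03


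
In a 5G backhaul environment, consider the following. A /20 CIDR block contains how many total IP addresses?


Given: CIDR prefix /20
Host bits = 32 - 20 = 12
Total addresses = 2^12 = 4096

4096


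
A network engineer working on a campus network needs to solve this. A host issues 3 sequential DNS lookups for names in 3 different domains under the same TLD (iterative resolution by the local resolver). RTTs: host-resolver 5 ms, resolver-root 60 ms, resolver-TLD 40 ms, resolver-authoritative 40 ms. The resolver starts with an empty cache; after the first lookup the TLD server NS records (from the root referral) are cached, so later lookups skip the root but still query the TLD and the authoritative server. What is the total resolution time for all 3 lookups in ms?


Lookup 1 (cold cache): local + root + TLD + auth = 5 + 60 + 40 + 40 = 145 ms
Lookups 2..3 (TLD NS cached -> skip root; new domain -> still ask TLD and auth): local + TLD + auth = 5 + 40 + 40 = 85 ms each
Remaining 2 lookups: 2 * 85 = 170 ms
Total = 145 + 170 = 315 ms

315


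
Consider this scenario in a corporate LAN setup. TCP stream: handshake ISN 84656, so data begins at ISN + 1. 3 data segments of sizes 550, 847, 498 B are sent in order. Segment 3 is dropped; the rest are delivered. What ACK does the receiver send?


SYN uses sequence number 84656; first data byte = ISN + 1 = 84657.
Segment 1: SEQ = 84657, len = 550 B, covers [84657, 85206]
Segment 2: SEQ = 85207, len = 847 B, covers [85207, 86053]
Segment 3: SEQ = 86054, len = 498 B, covers [86054, 86551] [LOST]
In-order data received: bytes [84657, 86053] (segments 1..2).
Segment 3 missing -> gap begins at byte 86054.
Cumulative ACK = next expected in-order byte = 84657 + 550 + 847 = 86054

86054


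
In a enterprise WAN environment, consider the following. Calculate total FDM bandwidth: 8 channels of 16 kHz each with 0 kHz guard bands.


Given: 8 channels, 16 kHz each, guard = 0 kHz
Channel bandwidth = 8 * 16 = 128 kHz
Guard bands = 7 gaps * 0 kHz = 0 kHz
Total = 128 + 0 = 128 kHz

128


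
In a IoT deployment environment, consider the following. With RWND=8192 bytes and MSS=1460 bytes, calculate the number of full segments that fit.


Given: RWND = 8192 bytes, MSS = 1460 bytes
Full segments = floor(RWND / MSS)
Full segments = floor(8192 / 1460)
Full segments = floor(5.611) = 5

5


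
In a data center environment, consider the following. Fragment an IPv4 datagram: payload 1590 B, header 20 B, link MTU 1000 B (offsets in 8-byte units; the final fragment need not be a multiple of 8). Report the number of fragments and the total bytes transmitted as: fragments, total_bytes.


Max data per non-final fragment = floor((MTU - header)/8)*8 = floor((1000 - 20)/8)*8 = floor(980/8)*8 = 976 B
Final fragment needs no 8-byte alignment: it can carry up to MTU - header = 980 B
Non-final fragments needed = ceil((payload - 980) / 976) = ceil(610/976) = ceil(0.6250) = 1
Number of fragments = 1 + 1 = 2
Fragment sizes (data): 1 * 976 B + 614 B (last, 614 <= 980 OK)
Total bytes sent = payload + n_frags * header = 1590 + 2*20 = 1590 + 40 = 1630 B

2, 1630


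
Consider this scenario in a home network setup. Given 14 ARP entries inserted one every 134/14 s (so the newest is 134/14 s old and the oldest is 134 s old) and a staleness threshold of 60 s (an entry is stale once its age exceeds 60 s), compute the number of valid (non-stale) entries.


Ages are k * 134/14 s for k = 1..14 (spacing = 9.5714 s).
Entry k is valid iff k * 134/14 <= 60 iff k <= 14 * 60 / 134 = 6.2687
n_valid = floor(6.2687) = 6
(n_stale = 14 - 6 = 8)

6


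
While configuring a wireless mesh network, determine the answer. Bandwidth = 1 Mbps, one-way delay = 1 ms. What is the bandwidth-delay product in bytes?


Given: bandwidth = 1 Mbps, delay = 1 ms
BDP in bits = 1 * 10^6 * 1 / 1000
BDP in bits = 1000
BDP in bytes = 1000 / 8 = 125

125


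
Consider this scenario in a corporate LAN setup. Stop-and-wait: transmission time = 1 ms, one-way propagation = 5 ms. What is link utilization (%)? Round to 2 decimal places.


Given: Ttrans = 1 ms, Tprop = 5 ms
RTT = 2 * Tprop = 2 * 5 = 10 ms
U = Ttrans / (Ttrans + RTT)
U = 1 / (1 + 10)
U = 1 / 11 = 0.090909
U% = 9.09%

9.09


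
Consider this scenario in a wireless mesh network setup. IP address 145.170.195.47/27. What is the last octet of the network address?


Given: IP = 145.170.195.47, prefix = /27
Subnet mask = 255.255.255.224
Last octet of IP: 47
Last octet of mask: 224
Network last octet = 47 AND 224 = 32

32


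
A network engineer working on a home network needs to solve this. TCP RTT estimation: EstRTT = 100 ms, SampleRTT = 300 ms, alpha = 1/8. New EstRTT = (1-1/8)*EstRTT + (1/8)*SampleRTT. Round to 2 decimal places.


Given: EstRTT = 100 ms, SampleRTT = 300 ms, alpha = 1/8
New EstRTT = (1 - alpha) * EstRTT + alpha * SampleRTT
(7/8) * 100 = 87.5
(1/8) * 300 = 37.5
New EstRTT = 87.5 + 37.5 = 125 ms -> 125.00 ms (2 dp)

125.00


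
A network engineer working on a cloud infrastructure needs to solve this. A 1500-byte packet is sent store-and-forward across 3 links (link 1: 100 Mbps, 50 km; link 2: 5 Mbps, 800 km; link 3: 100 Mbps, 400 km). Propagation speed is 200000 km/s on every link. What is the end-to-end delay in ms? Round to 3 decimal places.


Packet = 1500 bytes = 12000 bits. Store-and-forward: sum (t_trans + t_prop) per link.
Link 1: t_trans = 12000/(100*10^6) s = 0.1200 ms; t_prop = 50/200000 s = 0.2500 ms; subtotal = 0.3700 ms
Link 2: t_trans = 12000/(5*10^6) s = 2.4000 ms; t_prop = 800/200000 s = 4.0000 ms; subtotal = 6.4000 ms
Link 3: t_trans = 12000/(100*10^6) s = 0.1200 ms; t_prop = 400/200000 s = 2.0000 ms; subtotal = 2.1200 ms
End-to-end = 0.3700 + 6.4000 + 2.1200 = 8.8900 ms -> 8.890 ms (3 dp)

8.890


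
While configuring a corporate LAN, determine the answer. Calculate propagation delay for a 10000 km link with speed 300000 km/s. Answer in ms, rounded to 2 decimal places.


Given: distance = 10000 km, speed = 300000 km/s
Delay = distance / speed = 10000 / 300000 seconds
Delay in ms = 10000 * 1000 / 300000
Delay = 33.3333 ms
Rounded to 2 dp = 33.33 ms

33.33


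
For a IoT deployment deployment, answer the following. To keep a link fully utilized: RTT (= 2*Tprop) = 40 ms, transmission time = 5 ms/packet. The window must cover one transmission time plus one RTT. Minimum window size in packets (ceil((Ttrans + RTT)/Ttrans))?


Given: Ttrans = 5 ms, RTT = 40 ms (= 2 * Tprop, Tprop = 20 ms)
Time until first ACK returns = Ttrans + RTT = 5 + 40 = 45 ms
Need W * Ttrans >= Ttrans + RTT  ->  W >= (Ttrans + RTT) / Ttrans
(Ttrans + RTT) / Ttrans = 45 / 5 = 9
W_min = ceil(9) = 9

9


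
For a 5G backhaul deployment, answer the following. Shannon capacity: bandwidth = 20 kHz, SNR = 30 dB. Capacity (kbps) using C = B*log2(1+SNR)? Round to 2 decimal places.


Given: B = 20 kHz, SNR = 30 dB
SNR linear = 10^(30/10) = 1000
1 + SNR = 1001
log2(1001) = 9.9672262588
C = 20 * 1000 * 9.9672262588 = 199344.5252 bps
C = 199.344525 kbps -> 199.34 kbps (2 dp)

199.34


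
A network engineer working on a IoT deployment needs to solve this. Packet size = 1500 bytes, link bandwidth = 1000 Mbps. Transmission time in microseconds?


Given: packet = 1500 bytes, bandwidth = 1000 Mbps
Packet in bits = 1500 * 8 = 12000 bits
Bandwidth = 1000 * 10^6 = 1000000000 bps
Time = 12000 / 1000000000 seconds
Time in us = 12000 * 10^6 / 1000000000 = 12

12


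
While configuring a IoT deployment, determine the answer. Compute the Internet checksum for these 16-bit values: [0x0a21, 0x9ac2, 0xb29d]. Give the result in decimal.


Given words: [0x0a21, 0x9ac2, 0xb29d]
Step 1: Sum all words
Raw sum = 2593 + 39618 + 45725 = 87936
Step 2: Fold carry: (22400 + 1) = 22401
One's complement = ~22401 & 0xFFFF = 43134

43134


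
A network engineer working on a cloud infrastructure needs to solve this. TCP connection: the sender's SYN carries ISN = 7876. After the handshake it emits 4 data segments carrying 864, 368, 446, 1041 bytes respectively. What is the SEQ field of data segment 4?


The SYN occupies sequence number ISN = 7876, so the first data byte is ISN + 1 = 7877.
SEQ of data segment i = (ISN + 1) + sum of payload sizes of segments 1..i-1.
Segment 1: SEQ = 7877, payload = 864 bytes
Segment 2: SEQ = 8741, payload = 368 bytes
Segment 3: SEQ = 9109, payload = 446 bytes
Segment 4: SEQ = 9555, payload = 1041 bytes
SEQ of segment 4 = 7877 + 864 + 368 + 446 = 9555

9555


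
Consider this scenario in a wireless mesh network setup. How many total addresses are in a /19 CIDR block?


Given: CIDR prefix /19
Host bits = 32 - 19 = 13
Total addresses = 2^13 = 8192

8192


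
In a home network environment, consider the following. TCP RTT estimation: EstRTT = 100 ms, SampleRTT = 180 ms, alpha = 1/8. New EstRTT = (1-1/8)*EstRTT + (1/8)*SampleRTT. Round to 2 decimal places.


Given: EstRTT = 100 ms, SampleRTT = 180 ms, alpha = 1/8
New EstRTT = (1 - alpha) * EstRTT + alpha * SampleRTT
(7/8) * 100 = 87.5
(1/8) * 180 = 22.5
New EstRTT = 87.5 + 22.5 = 110 ms -> 110.00 ms (2 dp)

110.00


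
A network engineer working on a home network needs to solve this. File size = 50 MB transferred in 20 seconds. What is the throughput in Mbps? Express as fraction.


Given: file = 50 MB, time = 20 s
File in Mb = 50 * 8 = 400 Mb
Throughput = 400 / 20 Mbps
Throughput = 20 Mbps

20


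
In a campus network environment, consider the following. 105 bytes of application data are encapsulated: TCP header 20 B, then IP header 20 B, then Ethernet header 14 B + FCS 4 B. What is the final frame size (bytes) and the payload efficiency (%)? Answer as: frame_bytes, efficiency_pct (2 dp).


TCP segment = 105 + 20 = 125 B
IP packet = 125 + 20 = 145 B
Ethernet frame = 145 + 14 + 4 = 163 B
Efficiency = app / frame = 105 / 163 = 0.644172 = 64.4172% -> 64.42% (2 dp)

163, 64.42


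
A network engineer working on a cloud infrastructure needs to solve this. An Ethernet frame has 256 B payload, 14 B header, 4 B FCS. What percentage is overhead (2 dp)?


Given: payload = 256 B, header = 14 B, trailer = 4 B
Overhead bytes = header + trailer = 14 + 4 = 18
Total frame = payload + overhead = 256 + 18 = 274
Overhead % = 18 / 274 * 100 = 6.5693% -> 6.57% (2 dp)

6.57


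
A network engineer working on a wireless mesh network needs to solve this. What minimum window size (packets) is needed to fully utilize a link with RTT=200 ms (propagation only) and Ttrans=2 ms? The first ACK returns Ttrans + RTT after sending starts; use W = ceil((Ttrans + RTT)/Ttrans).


Given: Ttrans = 2 ms, RTT = 200 ms (= 2 * Tprop, Tprop = 100 ms)
Time until first ACK returns = Ttrans + RTT = 2 + 200 = 202 ms
Need W * Ttrans >= Ttrans + RTT  ->  W >= (Ttrans + RTT) / Ttrans
(Ttrans + RTT) / Ttrans = 202 / 2 = 101
W_min = ceil(101) = 101

101


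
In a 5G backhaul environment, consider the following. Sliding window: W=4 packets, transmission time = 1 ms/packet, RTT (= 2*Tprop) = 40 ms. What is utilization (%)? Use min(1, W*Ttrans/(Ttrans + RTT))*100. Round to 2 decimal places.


Given: W = 4, Ttrans = 1 ms, RTT = 40 ms (= 2 * Tprop, Tprop = 20 ms)
Cycle time = Ttrans + RTT = 1 + 40 = 41 ms (first packet sent until its ACK returns)
W * Ttrans = 4 * 1 = 4 ms of sending per cycle
W * Ttrans / (Ttrans + RTT) = 4 / 41 = 0.097561
U = min(1, 0.097561) = 0.097561
U% = 9.76%

9.76


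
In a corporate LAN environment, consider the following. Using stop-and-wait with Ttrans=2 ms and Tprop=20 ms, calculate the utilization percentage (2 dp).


Given: Ttrans = 2 ms, Tprop = 20 ms
RTT = 2 * Tprop = 2 * 20 = 40 ms
U = Ttrans / (Ttrans + RTT)
U = 2 / (2 + 40)
U = 2 / 42 = 0.047619
U% = 4.76%

4.76


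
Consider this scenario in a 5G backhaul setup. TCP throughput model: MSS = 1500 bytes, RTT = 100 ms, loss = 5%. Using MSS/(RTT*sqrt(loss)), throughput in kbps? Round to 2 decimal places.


Given: MSS = 1500 bytes, RTT = 100 ms, loss = 5%
RTT in seconds = 100 / 1000 = 0.1
Loss rate = 5% = 0.05
sqrt(loss) = sqrt(0.05) = 0.223606797750
Throughput (bytes/s) = 1500 / (0.1 * 0.223606797750) = 67082.0393
Throughput (kbps) = 67082.0393 * 8 / 1000 = 536.656315 -> 536.66 kbps (2 dp)

536.66


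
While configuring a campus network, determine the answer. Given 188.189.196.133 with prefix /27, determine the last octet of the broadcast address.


Given: IP = 188.189.196.133, prefix = /27
Host bits = 32 - 27 = 5
Network last octet = 133 AND mask = 128
Host part size = 2^5 - 1 = 31
Broadcast last octet = 128 OR 31 = 159

159


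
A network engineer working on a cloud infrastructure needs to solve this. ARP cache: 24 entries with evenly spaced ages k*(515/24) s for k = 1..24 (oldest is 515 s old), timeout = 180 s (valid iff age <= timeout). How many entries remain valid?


Ages are k * 515/24 s for k = 1..24 (spacing = 21.4583 s).
Entry k is valid iff k * 515/24 <= 180 iff k <= 24 * 180 / 515 = 8.3883
n_valid = floor(8.3883) = 8
(n_stale = 24 - 8 = 16)

8


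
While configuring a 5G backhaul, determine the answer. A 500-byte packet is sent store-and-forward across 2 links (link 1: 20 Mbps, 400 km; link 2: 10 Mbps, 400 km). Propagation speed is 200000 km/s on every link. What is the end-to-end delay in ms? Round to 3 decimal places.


Packet = 500 bytes = 4000 bits. Store-and-forward: sum (t_trans + t_prop) per link.
Link 1: t_trans = 4000/(20*10^6) s = 0.2000 ms; t_prop = 400/200000 s = 2.0000 ms; subtotal = 2.2000 ms
Link 2: t_trans = 4000/(10*10^6) s = 0.4000 ms; t_prop = 400/200000 s = 2.0000 ms; subtotal = 2.4000 ms
End-to-end = 2.2000 + 2.4000 = 4.6000 ms -> 4.600 ms (3 dp)

4.600


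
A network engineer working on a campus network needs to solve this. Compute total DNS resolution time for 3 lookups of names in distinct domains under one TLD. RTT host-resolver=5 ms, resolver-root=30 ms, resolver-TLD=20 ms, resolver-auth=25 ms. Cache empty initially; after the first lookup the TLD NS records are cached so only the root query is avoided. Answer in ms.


Lookup 1 (cold cache): local + root + TLD + auth = 5 + 30 + 20 + 25 = 80 ms
Lookups 2..3 (TLD NS cached -> skip root; new domain -> still ask TLD and auth): local + TLD + auth = 5 + 20 + 25 = 50 ms each
Remaining 2 lookups: 2 * 50 = 100 ms
Total = 80 + 100 = 180 ms

180


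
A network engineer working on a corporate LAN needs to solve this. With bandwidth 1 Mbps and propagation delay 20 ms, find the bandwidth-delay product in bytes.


Given: bandwidth = 1 Mbps, delay = 20 ms
BDP in bits = 1 * 10^6 * 20 / 1000
BDP in bits = 20000
BDP in bytes = 20000 / 8 = 2500

2500


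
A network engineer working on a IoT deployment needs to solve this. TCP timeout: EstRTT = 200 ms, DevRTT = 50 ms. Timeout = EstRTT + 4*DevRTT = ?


Given: EstRTT = 200 ms, DevRTT = 50 ms
Timeout = EstRTT + 4 * DevRTT
4 * DevRTT = 4 * 50 = 200
Timeout = 200 + 200 = 400 ms

400


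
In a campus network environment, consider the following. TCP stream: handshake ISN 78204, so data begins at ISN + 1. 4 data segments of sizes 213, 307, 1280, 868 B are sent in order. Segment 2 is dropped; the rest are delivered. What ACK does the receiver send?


SYN uses sequence number 78204; first data byte = ISN + 1 = 78205.
Segment 1: SEQ = 78205, len = 213 B, covers [78205, 78417]
Segment 2: SEQ = 78418, len = 307 B, covers [78418, 78724] [LOST]
Segment 3: SEQ = 78725, len = 1280 B, covers [78725, 80004]
Segment 4: SEQ = 80005, len = 868 B, covers [80005, 80872]
In-order data received: bytes [78205, 78417] (segments 1..1).
Segment 2 missing -> gap begins at byte 78418; later segments buffered out of order.
Cumulative ACK = next expected in-order byte = 78205 + 213 = 78418

78418


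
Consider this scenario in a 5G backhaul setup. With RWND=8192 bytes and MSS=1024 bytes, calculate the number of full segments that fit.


Given: RWND = 8192 bytes, MSS = 1024 bytes
Full segments = floor(RWND / MSS)
Full segments = floor(8192 / 1024)
Full segments = floor(8.0) = 8

8


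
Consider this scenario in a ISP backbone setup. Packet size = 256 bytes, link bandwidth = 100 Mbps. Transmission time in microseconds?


Given: packet = 256 bytes, bandwidth = 100 Mbps
Packet in bits = 256 * 8 = 2048 bits
Bandwidth = 100 * 10^6 = 100000000 bps
Time = 2048 / 100000000 seconds
Time in us = 2048 * 10^6 / 100000000 = 20.48

20.48


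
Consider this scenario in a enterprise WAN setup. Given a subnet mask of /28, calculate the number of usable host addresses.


Given: subnet mask /28
Host bits = 32 - 28 = 4
Total addresses = 2^4 = 16
Usable hosts = 16 - 2 (network + broadcast) = 14

14


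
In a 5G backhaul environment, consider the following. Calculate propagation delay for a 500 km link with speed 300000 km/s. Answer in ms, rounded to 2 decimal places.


Given: distance = 500 km, speed = 300000 km/s
Delay = distance / speed = 500 / 300000 seconds
Delay in ms = 500 * 1000 / 300000
Delay = 1.6667 ms
Rounded to 2 dp = 1.67 ms

1.67


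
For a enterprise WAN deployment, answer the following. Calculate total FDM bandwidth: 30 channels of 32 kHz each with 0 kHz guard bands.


Given: 30 channels, 32 kHz each, guard = 0 kHz
Channel bandwidth = 30 * 32 = 960 kHz
Guard bands = 29 gaps * 0 kHz = 0 kHz
Total = 960 + 0 = 960 kHz

960


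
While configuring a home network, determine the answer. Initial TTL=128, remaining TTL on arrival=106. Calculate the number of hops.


Given: initial TTL = 128, received TTL = 106
Hops = initial TTL - received TTL
Hops = 128 - 106 = 22

22


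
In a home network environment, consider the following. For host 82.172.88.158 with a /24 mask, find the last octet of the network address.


Given: IP = 82.172.88.158, prefix = /24
Subnet mask = 255.255.255.0
Last octet of IP: 158
Last octet of mask: 0
Network last octet = 158 AND 0 = 0

0


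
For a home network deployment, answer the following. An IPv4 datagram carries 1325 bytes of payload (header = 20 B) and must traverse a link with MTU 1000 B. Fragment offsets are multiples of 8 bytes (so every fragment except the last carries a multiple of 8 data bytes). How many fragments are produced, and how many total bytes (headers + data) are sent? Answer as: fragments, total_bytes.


Max data per non-final fragment = floor((MTU - header)/8)*8 = floor((1000 - 20)/8)*8 = floor(980/8)*8 = 976 B
Final fragment needs no 8-byte alignment: it can carry up to MTU - header = 980 B
Non-final fragments needed = ceil((payload - 980) / 976) = ceil(345/976) = ceil(0.3535) = 1
Number of fragments = 1 + 1 = 2
Fragment sizes (data): 1 * 976 B + 349 B (last, 349 <= 980 OK)
Total bytes sent = payload + n_frags * header = 1325 + 2*20 = 1325 + 40 = 1365 B

2, 1365


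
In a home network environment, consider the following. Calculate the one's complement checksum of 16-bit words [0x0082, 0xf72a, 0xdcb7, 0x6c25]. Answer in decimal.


Given words: [0x0082, 0xf72a, 0xdcb7, 0x6c25]
Step 1: Sum all words
Raw sum = 130 + 63274 + 56503 + 27685 = 147592
Step 2: Fold carry: (16520 + 2) = 16522
One's complement = ~16522 & 0xFFFF = 49013

49013


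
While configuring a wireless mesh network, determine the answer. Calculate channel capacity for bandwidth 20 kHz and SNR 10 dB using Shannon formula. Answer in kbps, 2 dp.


Given: B = 20 kHz, SNR = 10 dB
SNR linear = 10^(10/10) = 10
1 + SNR = 11
log2(11) = 3.4594316186
C = 20 * 1000 * 3.4594316186 = 69188.6324 bps
C = 69.188632 kbps -> 69.19 kbps (2 dp)

69.19


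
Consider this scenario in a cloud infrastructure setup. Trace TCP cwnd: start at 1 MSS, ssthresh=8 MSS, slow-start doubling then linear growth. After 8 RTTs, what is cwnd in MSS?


RTT 0: cwnd = 1 MSS (initial)
RTT 1: cwnd = 2 MSS (slow start, doubled)
RTT 2: cwnd = 4 MSS (slow start, doubled)
RTT 3: cwnd = 8 MSS (slow start, doubled)
RTT 4: cwnd = 9 MSS (congestion avoidance, +1)
RTT 5: cwnd = 10 MSS (congestion avoidance, +1)
RTT 6: cwnd = 11 MSS (congestion avoidance, +1)
RTT 7: cwnd = 12 MSS (congestion avoidance, +1)
RTT 8: cwnd = 13 MSS (congestion avoidance, +1)

13


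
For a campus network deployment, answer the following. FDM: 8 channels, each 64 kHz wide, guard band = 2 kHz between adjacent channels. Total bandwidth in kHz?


Given: 8 channels, 64 kHz each, guard = 2 kHz
Channel bandwidth = 8 * 64 = 512 kHz
Guard bands = 7 gaps * 2 kHz = 14 kHz
Total = 512 + 14 = 526 kHz

526


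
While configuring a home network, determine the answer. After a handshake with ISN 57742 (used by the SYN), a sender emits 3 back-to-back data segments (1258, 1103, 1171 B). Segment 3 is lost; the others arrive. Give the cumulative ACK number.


SYN uses sequence number 57742; first data byte = ISN + 1 = 57743.
Segment 1: SEQ = 57743, len = 1258 B, covers [57743, 59000]
Segment 2: SEQ = 59001, len = 1103 B, covers [59001, 60103]
Segment 3: SEQ = 60104, len = 1171 B, covers [60104, 61274] [LOST]
In-order data received: bytes [57743, 60103] (segments 1..2).
Segment 3 missing -> gap begins at byte 60104.
Cumulative ACK = next expected in-order byte = 57743 + 1258 + 1103 = 60104

60104


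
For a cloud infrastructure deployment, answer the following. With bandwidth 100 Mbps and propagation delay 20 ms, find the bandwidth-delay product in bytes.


Given: bandwidth = 100 Mbps, delay = 20 ms
BDP in bits = 100 * 10^6 * 20 / 1000
BDP in bits = 2000000
BDP in bytes = 2000000 / 8 = 250000

250000


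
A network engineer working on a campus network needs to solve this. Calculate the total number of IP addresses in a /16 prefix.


Given: CIDR prefix /16
Host bits = 32 - 16 = 16
Total addresses = 2^16 = 65536

65536


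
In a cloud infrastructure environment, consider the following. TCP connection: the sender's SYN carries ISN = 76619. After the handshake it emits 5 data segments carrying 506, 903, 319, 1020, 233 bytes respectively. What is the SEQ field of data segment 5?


The SYN occupies sequence number ISN = 76619, so the first data byte is ISN + 1 = 76620.
SEQ of data segment i = (ISN + 1) + sum of payload sizes of segments 1..i-1.
Segment 1: SEQ = 76620, payload = 506 bytes
Segment 2: SEQ = 77126, payload = 903 bytes
Segment 3: SEQ = 78029, payload = 319 bytes
Segment 4: SEQ = 78348, payload = 1020 bytes
Segment 5: SEQ = 79368, payload = 233 bytes
SEQ of segment 5 = 76620 + 506 + 903 + 319 + 1020 = 79368

79368


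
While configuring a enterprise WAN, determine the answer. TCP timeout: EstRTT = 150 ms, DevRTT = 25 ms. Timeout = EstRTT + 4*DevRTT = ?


Given: EstRTT = 150 ms, DevRTT = 25 ms
Timeout = EstRTT + 4 * DevRTT
4 * DevRTT = 4 * 25 = 100
Timeout = 150 + 100 = 250 ms

250


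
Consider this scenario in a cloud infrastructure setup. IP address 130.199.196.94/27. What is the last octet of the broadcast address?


Given: IP = 130.199.196.94, prefix = /27
Host bits = 32 - 27 = 5
Network last octet = 94 AND mask = 64
Host part size = 2^5 - 1 = 31
Broadcast last octet = 64 OR 31 = 95

95


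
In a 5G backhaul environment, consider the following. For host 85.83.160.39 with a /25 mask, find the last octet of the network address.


Given: IP = 85.83.160.39, prefix = /25
Subnet mask = 255.255.255.128
Last octet of IP: 39
Last octet of mask: 128
Network last octet = 39 AND 128 = 0

0


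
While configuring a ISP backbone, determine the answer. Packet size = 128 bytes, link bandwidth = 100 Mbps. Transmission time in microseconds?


Given: packet = 128 bytes, bandwidth = 100 Mbps
Packet in bits = 128 * 8 = 1024 bits
Bandwidth = 100 * 10^6 = 100000000 bps
Time = 1024 / 100000000 seconds
Time in us = 1024 * 10^6 / 100000000 = 10.24

10.24


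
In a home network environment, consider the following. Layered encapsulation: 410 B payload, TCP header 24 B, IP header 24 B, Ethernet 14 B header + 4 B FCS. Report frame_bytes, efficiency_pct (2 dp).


TCP segment = 410 + 24 = 434 B
IP packet = 434 + 24 = 458 B
Ethernet frame = 458 + 14 + 4 = 476 B
Efficiency = app / frame = 410 / 476 = 0.861345 = 86.1345% -> 86.13% (2 dp)

476, 86.13


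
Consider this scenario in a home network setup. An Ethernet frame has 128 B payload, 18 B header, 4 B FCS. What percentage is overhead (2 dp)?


Given: payload = 128 B, header = 18 B, trailer = 4 B
Overhead bytes = header + trailer = 18 + 4 = 22
Total frame = payload + overhead = 128 + 22 = 150
Overhead % = 22 / 150 * 100 = 14.6667% -> 14.67% (2 dp)

14.67


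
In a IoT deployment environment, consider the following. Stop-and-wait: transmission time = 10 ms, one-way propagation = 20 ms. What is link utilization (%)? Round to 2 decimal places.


Given: Ttrans = 10 ms, Tprop = 20 ms
RTT = 2 * Tprop = 2 * 20 = 40 ms
U = Ttrans / (Ttrans + RTT)
U = 10 / (10 + 40)
U = 10 / 50 = 0.2
U% = 20.00%

20.00


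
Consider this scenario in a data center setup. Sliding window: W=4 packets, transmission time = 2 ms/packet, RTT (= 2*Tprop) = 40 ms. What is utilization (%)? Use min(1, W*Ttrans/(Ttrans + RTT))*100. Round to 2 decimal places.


Given: W = 4, Ttrans = 2 ms, RTT = 40 ms (= 2 * Tprop, Tprop = 20 ms)
Cycle time = Ttrans + RTT = 2 + 40 = 42 ms (first packet sent until its ACK returns)
W * Ttrans = 4 * 2 = 8 ms of sending per cycle
W * Ttrans / (Ttrans + RTT) = 8 / 42 = 0.190476
U = min(1, 0.190476) = 0.190476
U% = 19.05%

19.05


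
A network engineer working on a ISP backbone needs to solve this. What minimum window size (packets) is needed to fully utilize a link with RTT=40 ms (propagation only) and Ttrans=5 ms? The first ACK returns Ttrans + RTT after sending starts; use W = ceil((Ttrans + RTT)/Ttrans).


Given: Ttrans = 5 ms, RTT = 40 ms (= 2 * Tprop, Tprop = 20 ms)
Time until first ACK returns = Ttrans + RTT = 5 + 40 = 45 ms
Need W * Ttrans >= Ttrans + RTT  ->  W >= (Ttrans + RTT) / Ttrans
(Ttrans + RTT) / Ttrans = 45 / 5 = 9
W_min = ceil(9) = 9

9


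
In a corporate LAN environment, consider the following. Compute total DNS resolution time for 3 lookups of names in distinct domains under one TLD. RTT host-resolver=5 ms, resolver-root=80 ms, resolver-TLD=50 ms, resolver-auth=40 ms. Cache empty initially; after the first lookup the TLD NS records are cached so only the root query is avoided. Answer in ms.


Lookup 1 (cold cache): local + root + TLD + auth = 5 + 80 + 50 + 40 = 175 ms
Lookups 2..3 (TLD NS cached -> skip root; new domain -> still ask TLD and auth): local + TLD + auth = 5 + 50 + 40 = 95 ms each
Remaining 2 lookups: 2 * 95 = 190 ms
Total = 175 + 190 = 365 ms

365


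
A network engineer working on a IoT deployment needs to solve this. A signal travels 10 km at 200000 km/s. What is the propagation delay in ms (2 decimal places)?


Given: distance = 10 km, speed = 200000 km/s
Delay = distance / speed = 10 / 200000 seconds
Delay in ms = 10 * 1000 / 200000
Delay = 0.0500 ms
Rounded to 2 dp = 0.05 ms

0.05


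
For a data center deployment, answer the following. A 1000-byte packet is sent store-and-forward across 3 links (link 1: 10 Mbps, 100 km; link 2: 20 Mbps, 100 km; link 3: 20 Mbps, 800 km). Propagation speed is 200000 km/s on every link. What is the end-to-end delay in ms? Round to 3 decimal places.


Packet = 1000 bytes = 8000 bits. Store-and-forward: sum (t_trans + t_prop) per link.
Link 1: t_trans = 8000/(10*10^6) s = 0.8000 ms; t_prop = 100/200000 s = 0.5000 ms; subtotal = 1.3000 ms
Link 2: t_trans = 8000/(20*10^6) s = 0.4000 ms; t_prop = 100/200000 s = 0.5000 ms; subtotal = 0.9000 ms
Link 3: t_trans = 8000/(20*10^6) s = 0.4000 ms; t_prop = 800/200000 s = 4.0000 ms; subtotal = 4.4000 ms
End-to-end = 1.3000 + 0.9000 + 4.4000 = 6.6000 ms -> 6.600 ms (3 dp)

6.600
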